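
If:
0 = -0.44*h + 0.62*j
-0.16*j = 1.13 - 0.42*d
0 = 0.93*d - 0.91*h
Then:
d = 3.72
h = 3.80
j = 2.70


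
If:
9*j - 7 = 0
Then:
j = 7/9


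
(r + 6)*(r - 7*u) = r^2 - 7*r*u + 6*r - 42*u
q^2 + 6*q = q*(q + 6)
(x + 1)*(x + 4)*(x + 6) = x^3 + 11*x^2 + 34*x + 24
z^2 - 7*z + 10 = (z - 5)*(z - 2)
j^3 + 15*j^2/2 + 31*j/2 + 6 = (j + 1/2)*(j + 3)*(j + 4)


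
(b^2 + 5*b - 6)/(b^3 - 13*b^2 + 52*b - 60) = (b^2 + 5*b - 6)/(b^3 - 13*b^2 + 52*b - 60)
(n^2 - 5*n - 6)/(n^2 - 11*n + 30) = (n + 1)/(n - 5)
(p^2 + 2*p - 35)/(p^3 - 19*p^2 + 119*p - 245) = (p + 7)/(p^2 - 14*p + 49)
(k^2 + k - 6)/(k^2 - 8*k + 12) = (k + 3)/(k - 6)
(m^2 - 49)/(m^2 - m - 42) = (m + 7)/(m + 6)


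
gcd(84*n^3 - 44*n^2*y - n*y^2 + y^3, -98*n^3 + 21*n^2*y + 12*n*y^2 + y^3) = -14*n^2 + 5*n*y + y^2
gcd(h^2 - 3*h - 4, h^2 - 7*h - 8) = h + 1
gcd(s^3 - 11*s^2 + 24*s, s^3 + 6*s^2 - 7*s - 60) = s - 3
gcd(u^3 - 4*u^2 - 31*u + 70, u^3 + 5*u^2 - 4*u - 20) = u^2 + 3*u - 10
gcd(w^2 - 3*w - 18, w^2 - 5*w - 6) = w - 6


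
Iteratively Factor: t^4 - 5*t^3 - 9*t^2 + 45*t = (t - 5)*(t^3 - 9*t) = (t - 5)*(t + 3)*(t^2 - 3*t) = (t - 5)*(t - 3)*(t + 3)*(t)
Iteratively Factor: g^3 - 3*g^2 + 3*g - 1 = (g - 1)*(g^2 - 2*g + 1) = (g - 1)^2*(g - 1)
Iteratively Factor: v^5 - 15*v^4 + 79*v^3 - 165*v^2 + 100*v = (v - 4)*(v^4 - 11*v^3 + 35*v^2 - 25*v) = (v - 5)*(v - 4)*(v^3 - 6*v^2 + 5*v) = v*(v - 5)*(v - 4)*(v^2 - 6*v + 5) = v*(v - 5)*(v - 4)*(v - 1)*(v - 5)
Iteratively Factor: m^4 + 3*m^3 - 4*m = (m)*(m^3 + 3*m^2 - 4) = m*(m - 1)*(m^2 + 4*m + 4) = m*(m - 1)*(m + 2)*(m + 2)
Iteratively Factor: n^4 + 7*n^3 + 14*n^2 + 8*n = (n + 1)*(n^3 + 6*n^2 + 8*n) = n*(n + 1)*(n^2 + 6*n + 8) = n*(n + 1)*(n + 2)*(n + 4)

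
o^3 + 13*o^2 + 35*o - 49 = (o - 1)*(o + 7)^2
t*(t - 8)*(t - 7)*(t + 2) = t^4 - 13*t^3 + 26*t^2 + 112*t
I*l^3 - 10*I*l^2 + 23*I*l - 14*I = (l - 7)*(l - 2)*(I*l - I)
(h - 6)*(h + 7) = h^2 + h - 42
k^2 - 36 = (k - 6)*(k + 6)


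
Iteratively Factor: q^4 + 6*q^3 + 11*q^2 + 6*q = (q + 1)*(q^3 + 5*q^2 + 6*q) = (q + 1)*(q + 2)*(q^2 + 3*q) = q*(q + 1)*(q + 2)*(q + 3)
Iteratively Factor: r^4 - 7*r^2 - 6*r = (r + 2)*(r^3 - 2*r^2 - 3*r) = (r + 1)*(r + 2)*(r^2 - 3*r) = (r - 3)*(r + 1)*(r + 2)*(r)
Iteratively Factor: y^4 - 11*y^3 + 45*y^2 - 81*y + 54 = (y - 2)*(y^3 - 9*y^2 + 27*y - 27) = (y - 3)*(y - 2)*(y^2 - 6*y + 9) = (y - 3)^2*(y - 2)*(y - 3)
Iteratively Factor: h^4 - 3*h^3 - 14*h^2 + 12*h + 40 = (h - 5)*(h^3 + 2*h^2 - 4*h - 8) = (h - 5)*(h + 2)*(h^2 - 4) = (h - 5)*(h + 2)^2*(h - 2)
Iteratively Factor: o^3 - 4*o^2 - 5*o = (o)*(o^2 - 4*o - 5) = o*(o + 1)*(o - 5)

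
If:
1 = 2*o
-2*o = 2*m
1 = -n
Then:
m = -1/2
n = -1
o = 1/2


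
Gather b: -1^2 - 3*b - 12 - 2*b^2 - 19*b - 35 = -2*b^2 - 22*b - 48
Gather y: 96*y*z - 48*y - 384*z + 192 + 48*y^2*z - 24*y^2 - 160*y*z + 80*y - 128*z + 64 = y^2*(48*z - 24) + y*(32 - 64*z) - 512*z + 256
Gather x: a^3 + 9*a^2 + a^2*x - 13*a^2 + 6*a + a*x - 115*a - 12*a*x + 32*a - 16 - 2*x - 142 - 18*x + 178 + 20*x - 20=a^3 - 4*a^2 - 77*a + x*(a^2 - 11*a)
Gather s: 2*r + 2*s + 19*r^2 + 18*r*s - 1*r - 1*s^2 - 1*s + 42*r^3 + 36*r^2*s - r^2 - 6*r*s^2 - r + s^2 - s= 42*r^3 + 18*r^2 - 6*r*s^2 + s*(36*r^2 + 18*r)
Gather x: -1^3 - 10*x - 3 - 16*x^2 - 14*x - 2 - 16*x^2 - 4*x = -32*x^2 - 28*x - 6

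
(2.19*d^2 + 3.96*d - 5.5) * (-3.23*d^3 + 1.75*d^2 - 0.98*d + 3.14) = -7.0737*d^5 - 8.9583*d^4 + 22.5488*d^3 - 6.6292*d^2 + 17.8244*d - 17.27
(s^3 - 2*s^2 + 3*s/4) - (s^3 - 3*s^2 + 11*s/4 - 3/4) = s^2 - 2*s + 3/4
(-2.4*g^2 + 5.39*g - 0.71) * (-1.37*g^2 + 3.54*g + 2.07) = 3.288*g^4 - 15.8803*g^3 + 15.0853*g^2 + 8.6439*g - 1.4697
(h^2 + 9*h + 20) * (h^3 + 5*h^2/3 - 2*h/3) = h^5 + 32*h^4/3 + 103*h^3/3 + 82*h^2/3 - 40*h/3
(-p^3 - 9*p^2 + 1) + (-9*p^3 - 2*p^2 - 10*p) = -10*p^3 - 11*p^2 - 10*p + 1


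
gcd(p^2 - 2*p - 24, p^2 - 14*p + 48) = p - 6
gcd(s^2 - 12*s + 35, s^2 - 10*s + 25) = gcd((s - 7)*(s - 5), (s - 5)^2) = s - 5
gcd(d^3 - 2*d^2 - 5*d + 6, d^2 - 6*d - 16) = d + 2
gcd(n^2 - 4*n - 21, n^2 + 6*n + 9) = n + 3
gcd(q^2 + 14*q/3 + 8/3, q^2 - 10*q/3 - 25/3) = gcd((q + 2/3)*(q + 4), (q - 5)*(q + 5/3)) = 1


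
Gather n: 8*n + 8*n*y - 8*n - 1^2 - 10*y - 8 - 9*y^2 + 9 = 8*n*y - 9*y^2 - 10*y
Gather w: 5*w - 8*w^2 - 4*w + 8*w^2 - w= 0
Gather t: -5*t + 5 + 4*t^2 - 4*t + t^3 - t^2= t^3 + 3*t^2 - 9*t + 5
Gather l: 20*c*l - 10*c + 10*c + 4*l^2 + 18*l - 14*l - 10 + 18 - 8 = 4*l^2 + l*(20*c + 4)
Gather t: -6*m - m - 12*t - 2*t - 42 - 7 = -7*m - 14*t - 49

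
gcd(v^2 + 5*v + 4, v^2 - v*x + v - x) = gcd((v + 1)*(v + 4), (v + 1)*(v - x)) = v + 1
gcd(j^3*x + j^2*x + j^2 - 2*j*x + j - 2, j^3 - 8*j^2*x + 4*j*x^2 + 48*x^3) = 1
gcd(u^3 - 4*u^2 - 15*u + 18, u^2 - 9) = u + 3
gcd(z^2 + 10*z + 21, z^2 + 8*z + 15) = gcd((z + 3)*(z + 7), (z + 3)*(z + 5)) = z + 3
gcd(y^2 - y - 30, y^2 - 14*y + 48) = y - 6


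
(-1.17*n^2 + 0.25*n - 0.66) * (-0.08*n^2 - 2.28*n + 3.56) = 0.0936*n^4 + 2.6476*n^3 - 4.6824*n^2 + 2.3948*n - 2.3496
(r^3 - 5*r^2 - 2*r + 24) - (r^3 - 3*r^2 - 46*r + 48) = -2*r^2 + 44*r - 24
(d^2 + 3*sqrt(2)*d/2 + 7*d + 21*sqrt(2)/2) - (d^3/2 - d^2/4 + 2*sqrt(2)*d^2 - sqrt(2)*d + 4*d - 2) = -d^3/2 - 2*sqrt(2)*d^2 + 5*d^2/4 + 3*d + 5*sqrt(2)*d/2 + 2 + 21*sqrt(2)/2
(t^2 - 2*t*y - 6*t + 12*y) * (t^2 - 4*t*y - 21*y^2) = t^4 - 6*t^3*y - 6*t^3 - 13*t^2*y^2 + 36*t^2*y + 42*t*y^3 + 78*t*y^2 - 252*y^3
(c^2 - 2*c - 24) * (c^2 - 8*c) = c^4 - 10*c^3 - 8*c^2 + 192*c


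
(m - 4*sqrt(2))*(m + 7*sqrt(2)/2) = m^2 - sqrt(2)*m/2 - 28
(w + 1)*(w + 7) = w^2 + 8*w + 7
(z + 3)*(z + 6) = z^2 + 9*z + 18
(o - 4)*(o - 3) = o^2 - 7*o + 12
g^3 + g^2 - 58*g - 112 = (g - 8)*(g + 2)*(g + 7)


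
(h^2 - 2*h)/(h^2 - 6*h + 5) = h*(h - 2)/(h^2 - 6*h + 5)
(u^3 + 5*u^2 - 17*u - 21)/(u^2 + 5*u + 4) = (u^2 + 4*u - 21)/(u + 4)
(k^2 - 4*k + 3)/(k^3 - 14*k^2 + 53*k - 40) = (k - 3)/(k^2 - 13*k + 40)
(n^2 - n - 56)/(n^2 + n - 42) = (n - 8)/(n - 6)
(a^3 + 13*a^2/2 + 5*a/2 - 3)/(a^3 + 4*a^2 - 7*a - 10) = (a^2 + 11*a/2 - 3)/(a^2 + 3*a - 10)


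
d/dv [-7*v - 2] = -7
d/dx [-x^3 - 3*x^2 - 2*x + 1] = -3*x^2 - 6*x - 2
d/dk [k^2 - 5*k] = 2*k - 5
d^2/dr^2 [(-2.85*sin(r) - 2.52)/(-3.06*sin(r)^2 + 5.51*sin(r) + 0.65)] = (-26.68626*sin(r)^5 - 142.437798*sin(r)^4 + 146.826756*sin(r)^3 + 55.228335*sin(r)^2 - 213.099117*sin(r) + 142.624914)/(28.652616*sin(r)^6 - 154.780308*sin(r)^5 + 260.446698*sin(r)^4 - 101.527811*sin(r)^3 - 55.323645*sin(r)^2 - 6.983925*sin(r) - 0.274625)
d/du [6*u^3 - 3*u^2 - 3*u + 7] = 18*u^2 - 6*u - 3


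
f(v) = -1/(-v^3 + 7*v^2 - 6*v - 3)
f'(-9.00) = 0.00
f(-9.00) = 0.00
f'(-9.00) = 0.00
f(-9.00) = 0.00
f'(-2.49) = -0.01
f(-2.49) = -0.01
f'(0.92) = 0.38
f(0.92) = 0.30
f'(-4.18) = -0.00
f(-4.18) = -0.00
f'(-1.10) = -0.14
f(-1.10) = -0.07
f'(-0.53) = -2.71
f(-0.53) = -0.44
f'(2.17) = 0.23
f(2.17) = -0.15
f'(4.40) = -0.01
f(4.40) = -0.05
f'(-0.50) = -3.91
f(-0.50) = -0.53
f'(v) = -(3*v^2 - 14*v + 6)/(-v^3 + 7*v^2 - 6*v - 3)^2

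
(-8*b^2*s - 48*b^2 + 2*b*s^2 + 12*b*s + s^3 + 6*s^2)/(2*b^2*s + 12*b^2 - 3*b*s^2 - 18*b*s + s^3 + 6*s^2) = (4*b + s)/(-b + s)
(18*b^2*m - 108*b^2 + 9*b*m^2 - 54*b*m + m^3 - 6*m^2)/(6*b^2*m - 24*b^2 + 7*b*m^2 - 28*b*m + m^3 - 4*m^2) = (3*b*m - 18*b + m^2 - 6*m)/(b*m - 4*b + m^2 - 4*m)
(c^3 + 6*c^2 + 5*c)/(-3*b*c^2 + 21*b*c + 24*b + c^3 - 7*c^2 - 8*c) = c*(-c - 5)/(3*b*c - 24*b - c^2 + 8*c)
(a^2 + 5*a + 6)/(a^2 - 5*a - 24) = (a + 2)/(a - 8)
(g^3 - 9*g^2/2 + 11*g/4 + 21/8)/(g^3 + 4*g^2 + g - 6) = (8*g^3 - 36*g^2 + 22*g + 21)/(8*(g^3 + 4*g^2 + g - 6))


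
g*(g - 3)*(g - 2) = g^3 - 5*g^2 + 6*g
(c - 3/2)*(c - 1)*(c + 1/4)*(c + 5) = c^4 + 11*c^3/4 - 83*c^2/8 + 19*c/4 + 15/8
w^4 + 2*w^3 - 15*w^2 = w^2*(w - 3)*(w + 5)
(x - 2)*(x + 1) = x^2 - x - 2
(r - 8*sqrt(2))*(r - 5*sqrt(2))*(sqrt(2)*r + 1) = sqrt(2)*r^3 - 25*r^2 + 67*sqrt(2)*r + 80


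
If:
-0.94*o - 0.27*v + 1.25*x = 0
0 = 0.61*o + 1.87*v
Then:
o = 1.46726508066035*x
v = -0.478626577113803*x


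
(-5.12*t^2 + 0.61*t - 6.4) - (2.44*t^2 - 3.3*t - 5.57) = -7.56*t^2 + 3.91*t - 0.83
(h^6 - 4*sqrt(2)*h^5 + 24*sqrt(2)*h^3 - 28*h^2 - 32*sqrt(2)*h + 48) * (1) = h^6 - 4*sqrt(2)*h^5 + 24*sqrt(2)*h^3 - 28*h^2 - 32*sqrt(2)*h + 48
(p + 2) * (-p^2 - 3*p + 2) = -p^3 - 5*p^2 - 4*p + 4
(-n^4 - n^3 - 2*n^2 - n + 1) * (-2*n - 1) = 2*n^5 + 3*n^4 + 5*n^3 + 4*n^2 - n - 1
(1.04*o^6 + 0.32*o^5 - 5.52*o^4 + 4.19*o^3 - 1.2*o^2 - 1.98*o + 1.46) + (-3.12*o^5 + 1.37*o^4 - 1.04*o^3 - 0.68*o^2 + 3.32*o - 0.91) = 1.04*o^6 - 2.8*o^5 - 4.15*o^4 + 3.15*o^3 - 1.88*o^2 + 1.34*o + 0.55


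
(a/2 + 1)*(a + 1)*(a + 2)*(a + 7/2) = a^4/2 + 17*a^3/4 + 51*a^2/4 + 16*a + 7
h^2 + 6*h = h*(h + 6)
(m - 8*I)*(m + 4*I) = m^2 - 4*I*m + 32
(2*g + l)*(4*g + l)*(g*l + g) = 8*g^3*l + 8*g^3 + 6*g^2*l^2 + 6*g^2*l + g*l^3 + g*l^2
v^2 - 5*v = v*(v - 5)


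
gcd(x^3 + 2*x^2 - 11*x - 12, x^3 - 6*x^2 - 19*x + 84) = x^2 + x - 12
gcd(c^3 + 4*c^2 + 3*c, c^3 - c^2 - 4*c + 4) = 1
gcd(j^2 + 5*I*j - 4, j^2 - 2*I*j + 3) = j + I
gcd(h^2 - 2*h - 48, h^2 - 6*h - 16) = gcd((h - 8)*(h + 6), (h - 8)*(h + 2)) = h - 8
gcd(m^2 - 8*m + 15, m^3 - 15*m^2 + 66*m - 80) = m - 5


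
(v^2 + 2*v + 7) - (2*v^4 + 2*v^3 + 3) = -2*v^4 - 2*v^3 + v^2 + 2*v + 4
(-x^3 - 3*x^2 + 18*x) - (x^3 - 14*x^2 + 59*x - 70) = -2*x^3 + 11*x^2 - 41*x + 70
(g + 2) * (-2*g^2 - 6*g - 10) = -2*g^3 - 10*g^2 - 22*g - 20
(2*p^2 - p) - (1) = 2*p^2 - p - 1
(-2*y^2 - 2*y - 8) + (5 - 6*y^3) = -6*y^3 - 2*y^2 - 2*y - 3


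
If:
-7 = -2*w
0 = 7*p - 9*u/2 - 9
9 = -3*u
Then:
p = -9/14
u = -3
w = 7/2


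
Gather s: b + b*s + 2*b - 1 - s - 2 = 3*b + s*(b - 1) - 3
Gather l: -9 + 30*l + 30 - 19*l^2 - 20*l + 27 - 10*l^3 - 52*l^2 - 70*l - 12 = -10*l^3 - 71*l^2 - 60*l + 36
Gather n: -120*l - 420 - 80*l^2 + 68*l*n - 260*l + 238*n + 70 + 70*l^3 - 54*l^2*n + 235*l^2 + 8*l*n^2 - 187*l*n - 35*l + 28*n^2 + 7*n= 70*l^3 + 155*l^2 - 415*l + n^2*(8*l + 28) + n*(-54*l^2 - 119*l + 245) - 350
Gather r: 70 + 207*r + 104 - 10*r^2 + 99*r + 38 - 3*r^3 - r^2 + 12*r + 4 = -3*r^3 - 11*r^2 + 318*r + 216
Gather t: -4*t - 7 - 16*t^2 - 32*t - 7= -16*t^2 - 36*t - 14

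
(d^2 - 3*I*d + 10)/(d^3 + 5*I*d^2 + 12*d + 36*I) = (d - 5*I)/(d^2 + 3*I*d + 18)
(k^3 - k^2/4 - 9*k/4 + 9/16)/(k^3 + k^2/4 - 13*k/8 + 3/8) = (k - 3/2)/(k - 1)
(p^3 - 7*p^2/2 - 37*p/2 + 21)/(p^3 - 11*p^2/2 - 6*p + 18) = (2*p^2 + 5*p - 7)/(2*p^2 + p - 6)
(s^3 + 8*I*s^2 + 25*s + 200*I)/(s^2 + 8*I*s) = s + 25/s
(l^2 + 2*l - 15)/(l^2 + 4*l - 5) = (l - 3)/(l - 1)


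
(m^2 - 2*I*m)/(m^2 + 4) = m/(m + 2*I)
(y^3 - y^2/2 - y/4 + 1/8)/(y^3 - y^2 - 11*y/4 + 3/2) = (4*y^2 - 1)/(2*(2*y^2 - y - 6))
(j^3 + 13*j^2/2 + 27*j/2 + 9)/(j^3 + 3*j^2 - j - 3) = (j^2 + 7*j/2 + 3)/(j^2 - 1)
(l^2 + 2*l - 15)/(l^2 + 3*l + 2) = (l^2 + 2*l - 15)/(l^2 + 3*l + 2)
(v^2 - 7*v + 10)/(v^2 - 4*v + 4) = (v - 5)/(v - 2)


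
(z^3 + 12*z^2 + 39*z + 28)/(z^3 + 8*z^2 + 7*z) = (z + 4)/z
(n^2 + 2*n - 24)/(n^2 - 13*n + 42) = (n^2 + 2*n - 24)/(n^2 - 13*n + 42)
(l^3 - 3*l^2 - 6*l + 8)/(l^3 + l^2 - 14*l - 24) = (l - 1)/(l + 3)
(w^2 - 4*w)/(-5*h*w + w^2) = (4 - w)/(5*h - w)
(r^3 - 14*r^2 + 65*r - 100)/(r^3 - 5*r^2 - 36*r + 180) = (r^2 - 9*r + 20)/(r^2 - 36)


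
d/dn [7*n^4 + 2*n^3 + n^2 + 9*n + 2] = 28*n^3 + 6*n^2 + 2*n + 9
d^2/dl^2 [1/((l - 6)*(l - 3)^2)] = 2*(3*(l - 6)^2 + 2*(l - 6)*(l - 3) + (l - 3)^2)/((l - 6)^3*(l - 3)^4)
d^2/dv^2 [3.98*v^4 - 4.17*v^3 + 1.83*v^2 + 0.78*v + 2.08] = 47.76*v^2 - 25.02*v + 3.66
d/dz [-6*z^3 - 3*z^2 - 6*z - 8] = -18*z^2 - 6*z - 6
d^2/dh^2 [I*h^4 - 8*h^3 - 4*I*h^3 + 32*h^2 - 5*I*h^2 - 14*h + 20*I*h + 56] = 12*I*h^2 + 24*h*(-2 - I) + 64 - 10*I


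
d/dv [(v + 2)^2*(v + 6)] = (v + 2)*(3*v + 14)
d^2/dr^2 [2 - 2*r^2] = -4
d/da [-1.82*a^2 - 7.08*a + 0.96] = -3.64*a - 7.08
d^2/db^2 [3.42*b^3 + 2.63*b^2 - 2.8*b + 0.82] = 20.52*b + 5.26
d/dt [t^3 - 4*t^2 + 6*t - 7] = 3*t^2 - 8*t + 6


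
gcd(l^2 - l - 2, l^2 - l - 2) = l^2 - l - 2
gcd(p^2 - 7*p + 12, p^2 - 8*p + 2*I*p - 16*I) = 1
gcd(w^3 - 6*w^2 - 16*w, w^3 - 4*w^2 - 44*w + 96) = w - 8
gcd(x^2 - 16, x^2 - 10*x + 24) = x - 4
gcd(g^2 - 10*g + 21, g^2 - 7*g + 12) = g - 3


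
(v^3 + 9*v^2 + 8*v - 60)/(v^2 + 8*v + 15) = (v^2 + 4*v - 12)/(v + 3)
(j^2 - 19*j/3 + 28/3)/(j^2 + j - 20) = (j - 7/3)/(j + 5)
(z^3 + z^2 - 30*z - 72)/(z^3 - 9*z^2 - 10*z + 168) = (z + 3)/(z - 7)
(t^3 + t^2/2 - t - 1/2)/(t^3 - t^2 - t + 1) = (t + 1/2)/(t - 1)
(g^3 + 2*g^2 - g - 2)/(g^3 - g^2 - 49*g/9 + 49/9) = 9*(g^2 + 3*g + 2)/(9*g^2 - 49)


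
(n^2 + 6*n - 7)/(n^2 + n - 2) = (n + 7)/(n + 2)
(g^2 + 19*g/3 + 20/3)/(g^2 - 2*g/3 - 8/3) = (g + 5)/(g - 2)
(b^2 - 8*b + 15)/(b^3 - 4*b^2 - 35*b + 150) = (b - 3)/(b^2 + b - 30)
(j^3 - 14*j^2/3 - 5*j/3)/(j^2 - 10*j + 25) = j*(3*j + 1)/(3*(j - 5))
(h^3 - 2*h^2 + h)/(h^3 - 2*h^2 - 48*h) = (-h^2 + 2*h - 1)/(-h^2 + 2*h + 48)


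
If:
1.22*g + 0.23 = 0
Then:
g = -0.19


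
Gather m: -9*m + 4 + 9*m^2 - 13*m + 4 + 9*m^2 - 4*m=18*m^2 - 26*m + 8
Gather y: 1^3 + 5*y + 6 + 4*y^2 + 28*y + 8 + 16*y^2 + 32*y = 20*y^2 + 65*y + 15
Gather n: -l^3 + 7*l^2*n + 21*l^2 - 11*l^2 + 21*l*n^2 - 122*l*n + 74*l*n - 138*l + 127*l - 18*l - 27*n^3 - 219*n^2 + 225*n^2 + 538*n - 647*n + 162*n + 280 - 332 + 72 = -l^3 + 10*l^2 - 29*l - 27*n^3 + n^2*(21*l + 6) + n*(7*l^2 - 48*l + 53) + 20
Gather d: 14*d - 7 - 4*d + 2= 10*d - 5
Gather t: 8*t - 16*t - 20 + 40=20 - 8*t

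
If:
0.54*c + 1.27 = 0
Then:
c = -2.35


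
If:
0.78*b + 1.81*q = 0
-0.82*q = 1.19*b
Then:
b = 0.00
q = 0.00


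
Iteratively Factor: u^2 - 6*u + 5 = (u - 5)*(u - 1)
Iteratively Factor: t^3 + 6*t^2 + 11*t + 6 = (t + 3)*(t^2 + 3*t + 2) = (t + 1)*(t + 3)*(t + 2)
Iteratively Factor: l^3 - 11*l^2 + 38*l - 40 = (l - 2)*(l^2 - 9*l + 20) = (l - 5)*(l - 2)*(l - 4)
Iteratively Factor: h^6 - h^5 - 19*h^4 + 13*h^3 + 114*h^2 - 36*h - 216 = (h - 2)*(h^5 + h^4 - 17*h^3 - 21*h^2 + 72*h + 108) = (h - 2)*(h + 2)*(h^4 - h^3 - 15*h^2 + 9*h + 54) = (h - 3)*(h - 2)*(h + 2)*(h^3 + 2*h^2 - 9*h - 18) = (h - 3)*(h - 2)*(h + 2)*(h + 3)*(h^2 - h - 6) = (h - 3)^2*(h - 2)*(h + 2)*(h + 3)*(h + 2)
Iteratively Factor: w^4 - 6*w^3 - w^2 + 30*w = (w - 5)*(w^3 - w^2 - 6*w) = (w - 5)*(w + 2)*(w^2 - 3*w) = w*(w - 5)*(w + 2)*(w - 3)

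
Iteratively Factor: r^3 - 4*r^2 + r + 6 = (r - 3)*(r^2 - r - 2) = (r - 3)*(r + 1)*(r - 2)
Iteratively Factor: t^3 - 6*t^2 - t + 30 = (t + 2)*(t^2 - 8*t + 15) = (t - 3)*(t + 2)*(t - 5)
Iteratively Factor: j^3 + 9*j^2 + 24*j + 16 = (j + 4)*(j^2 + 5*j + 4) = (j + 4)^2*(j + 1)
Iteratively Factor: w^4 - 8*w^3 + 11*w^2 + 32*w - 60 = (w - 3)*(w^3 - 5*w^2 - 4*w + 20) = (w - 5)*(w - 3)*(w^2 - 4) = (w - 5)*(w - 3)*(w + 2)*(w - 2)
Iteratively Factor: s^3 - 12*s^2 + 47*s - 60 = (s - 5)*(s^2 - 7*s + 12) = (s - 5)*(s - 4)*(s - 3)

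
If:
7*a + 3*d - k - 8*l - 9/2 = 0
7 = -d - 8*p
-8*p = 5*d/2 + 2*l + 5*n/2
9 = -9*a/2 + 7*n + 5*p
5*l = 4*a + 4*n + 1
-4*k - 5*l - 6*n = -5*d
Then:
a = -14869/4273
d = 30925/4273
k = 98079/8546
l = -9947/4273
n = 1367/4273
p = -15209/8546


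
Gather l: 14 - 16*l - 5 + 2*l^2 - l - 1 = 2*l^2 - 17*l + 8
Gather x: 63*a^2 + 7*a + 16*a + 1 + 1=63*a^2 + 23*a + 2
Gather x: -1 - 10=-11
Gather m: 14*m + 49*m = 63*m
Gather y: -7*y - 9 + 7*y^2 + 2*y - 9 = 7*y^2 - 5*y - 18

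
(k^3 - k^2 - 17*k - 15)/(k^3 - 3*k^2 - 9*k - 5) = (k + 3)/(k + 1)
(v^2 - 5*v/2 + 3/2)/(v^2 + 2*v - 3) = (v - 3/2)/(v + 3)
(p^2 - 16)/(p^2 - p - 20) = (p - 4)/(p - 5)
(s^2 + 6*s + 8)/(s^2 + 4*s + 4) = (s + 4)/(s + 2)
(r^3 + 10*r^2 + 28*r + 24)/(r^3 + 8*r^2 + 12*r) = (r + 2)/r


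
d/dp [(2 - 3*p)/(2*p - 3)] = 5/(2*p - 3)^2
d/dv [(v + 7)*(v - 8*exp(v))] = v - (v + 7)*(8*exp(v) - 1) - 8*exp(v)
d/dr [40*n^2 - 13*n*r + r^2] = -13*n + 2*r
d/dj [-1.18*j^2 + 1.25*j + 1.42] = 1.25 - 2.36*j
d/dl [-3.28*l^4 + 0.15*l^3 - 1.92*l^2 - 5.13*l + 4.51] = -13.12*l^3 + 0.45*l^2 - 3.84*l - 5.13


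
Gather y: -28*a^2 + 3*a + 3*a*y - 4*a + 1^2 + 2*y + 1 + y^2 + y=-28*a^2 - a + y^2 + y*(3*a + 3) + 2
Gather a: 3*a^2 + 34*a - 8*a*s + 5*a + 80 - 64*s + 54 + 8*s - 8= 3*a^2 + a*(39 - 8*s) - 56*s + 126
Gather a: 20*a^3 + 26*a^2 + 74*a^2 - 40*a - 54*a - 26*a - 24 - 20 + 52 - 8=20*a^3 + 100*a^2 - 120*a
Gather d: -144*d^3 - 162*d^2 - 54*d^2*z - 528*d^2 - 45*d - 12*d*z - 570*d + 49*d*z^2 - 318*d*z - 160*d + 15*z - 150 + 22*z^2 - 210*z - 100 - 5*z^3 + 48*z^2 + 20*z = -144*d^3 + d^2*(-54*z - 690) + d*(49*z^2 - 330*z - 775) - 5*z^3 + 70*z^2 - 175*z - 250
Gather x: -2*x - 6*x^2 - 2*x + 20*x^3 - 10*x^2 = 20*x^3 - 16*x^2 - 4*x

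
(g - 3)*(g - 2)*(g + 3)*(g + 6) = g^4 + 4*g^3 - 21*g^2 - 36*g + 108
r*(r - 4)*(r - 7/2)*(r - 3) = r^4 - 21*r^3/2 + 73*r^2/2 - 42*r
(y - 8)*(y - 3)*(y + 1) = y^3 - 10*y^2 + 13*y + 24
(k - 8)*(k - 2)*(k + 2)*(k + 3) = k^4 - 5*k^3 - 28*k^2 + 20*k + 96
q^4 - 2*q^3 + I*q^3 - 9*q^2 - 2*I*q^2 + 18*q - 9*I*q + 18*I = (q - 3)*(q - 2)*(q + 3)*(q + I)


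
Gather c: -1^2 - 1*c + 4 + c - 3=0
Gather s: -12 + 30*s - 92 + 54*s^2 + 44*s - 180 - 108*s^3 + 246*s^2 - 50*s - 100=-108*s^3 + 300*s^2 + 24*s - 384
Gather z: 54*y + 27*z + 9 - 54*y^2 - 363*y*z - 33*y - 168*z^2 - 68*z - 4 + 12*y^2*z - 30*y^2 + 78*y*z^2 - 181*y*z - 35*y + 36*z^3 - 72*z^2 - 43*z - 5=-84*y^2 - 14*y + 36*z^3 + z^2*(78*y - 240) + z*(12*y^2 - 544*y - 84)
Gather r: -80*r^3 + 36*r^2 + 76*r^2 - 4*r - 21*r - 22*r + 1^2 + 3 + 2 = -80*r^3 + 112*r^2 - 47*r + 6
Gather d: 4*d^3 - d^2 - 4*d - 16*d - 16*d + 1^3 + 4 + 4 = 4*d^3 - d^2 - 36*d + 9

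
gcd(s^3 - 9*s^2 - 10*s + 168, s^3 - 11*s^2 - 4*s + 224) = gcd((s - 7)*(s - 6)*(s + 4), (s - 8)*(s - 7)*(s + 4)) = s^2 - 3*s - 28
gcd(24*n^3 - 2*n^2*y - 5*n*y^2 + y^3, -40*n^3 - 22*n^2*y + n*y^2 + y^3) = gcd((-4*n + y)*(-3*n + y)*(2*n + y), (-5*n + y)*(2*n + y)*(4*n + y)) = 2*n + y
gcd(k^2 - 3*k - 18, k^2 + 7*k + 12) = k + 3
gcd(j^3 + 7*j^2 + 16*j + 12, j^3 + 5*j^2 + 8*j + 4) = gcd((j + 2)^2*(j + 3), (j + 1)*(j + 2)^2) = j^2 + 4*j + 4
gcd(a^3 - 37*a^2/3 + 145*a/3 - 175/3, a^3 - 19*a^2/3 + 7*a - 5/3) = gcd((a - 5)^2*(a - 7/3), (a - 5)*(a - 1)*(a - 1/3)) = a - 5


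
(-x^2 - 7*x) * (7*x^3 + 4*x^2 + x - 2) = -7*x^5 - 53*x^4 - 29*x^3 - 5*x^2 + 14*x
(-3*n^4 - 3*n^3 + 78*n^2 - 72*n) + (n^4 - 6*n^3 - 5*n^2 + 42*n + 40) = -2*n^4 - 9*n^3 + 73*n^2 - 30*n + 40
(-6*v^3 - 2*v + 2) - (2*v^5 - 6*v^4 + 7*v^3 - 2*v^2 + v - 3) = -2*v^5 + 6*v^4 - 13*v^3 + 2*v^2 - 3*v + 5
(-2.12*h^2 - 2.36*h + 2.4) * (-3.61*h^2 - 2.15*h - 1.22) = 7.6532*h^4 + 13.0776*h^3 - 1.0036*h^2 - 2.2808*h - 2.928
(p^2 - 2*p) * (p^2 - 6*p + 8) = p^4 - 8*p^3 + 20*p^2 - 16*p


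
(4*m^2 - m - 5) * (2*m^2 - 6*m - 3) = 8*m^4 - 26*m^3 - 16*m^2 + 33*m + 15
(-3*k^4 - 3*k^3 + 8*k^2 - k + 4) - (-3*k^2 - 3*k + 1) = -3*k^4 - 3*k^3 + 11*k^2 + 2*k + 3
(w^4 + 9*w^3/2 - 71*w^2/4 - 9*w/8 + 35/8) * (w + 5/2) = w^5 + 7*w^4 - 13*w^3/2 - 91*w^2/2 + 25*w/16 + 175/16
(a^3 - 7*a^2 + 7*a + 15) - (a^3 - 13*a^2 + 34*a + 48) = 6*a^2 - 27*a - 33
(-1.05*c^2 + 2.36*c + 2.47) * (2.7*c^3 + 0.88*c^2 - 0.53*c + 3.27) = -2.835*c^5 + 5.448*c^4 + 9.3023*c^3 - 2.5107*c^2 + 6.4081*c + 8.0769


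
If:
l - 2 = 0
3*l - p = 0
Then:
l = 2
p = 6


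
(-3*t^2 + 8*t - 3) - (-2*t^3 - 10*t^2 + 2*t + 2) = 2*t^3 + 7*t^2 + 6*t - 5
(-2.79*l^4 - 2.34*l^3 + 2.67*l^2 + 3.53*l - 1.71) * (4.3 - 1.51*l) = 4.2129*l^5 - 8.4636*l^4 - 14.0937*l^3 + 6.1507*l^2 + 17.7611*l - 7.353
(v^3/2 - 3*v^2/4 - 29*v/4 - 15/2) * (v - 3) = v^4/2 - 9*v^3/4 - 5*v^2 + 57*v/4 + 45/2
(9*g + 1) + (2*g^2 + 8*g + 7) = 2*g^2 + 17*g + 8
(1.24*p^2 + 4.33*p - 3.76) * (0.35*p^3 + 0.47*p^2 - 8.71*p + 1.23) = 0.434*p^5 + 2.0983*p^4 - 10.0813*p^3 - 37.9563*p^2 + 38.0755*p - 4.6248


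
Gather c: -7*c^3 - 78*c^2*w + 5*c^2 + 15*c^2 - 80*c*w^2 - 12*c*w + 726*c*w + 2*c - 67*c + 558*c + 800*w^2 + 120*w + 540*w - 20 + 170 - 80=-7*c^3 + c^2*(20 - 78*w) + c*(-80*w^2 + 714*w + 493) + 800*w^2 + 660*w + 70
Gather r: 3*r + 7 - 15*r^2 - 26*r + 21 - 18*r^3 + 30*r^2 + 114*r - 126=-18*r^3 + 15*r^2 + 91*r - 98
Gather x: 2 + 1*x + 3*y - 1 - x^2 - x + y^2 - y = -x^2 + y^2 + 2*y + 1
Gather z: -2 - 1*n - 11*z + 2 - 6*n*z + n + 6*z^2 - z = 6*z^2 + z*(-6*n - 12)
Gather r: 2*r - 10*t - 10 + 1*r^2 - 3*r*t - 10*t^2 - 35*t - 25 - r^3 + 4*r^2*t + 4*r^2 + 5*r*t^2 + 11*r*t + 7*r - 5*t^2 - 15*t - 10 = -r^3 + r^2*(4*t + 5) + r*(5*t^2 + 8*t + 9) - 15*t^2 - 60*t - 45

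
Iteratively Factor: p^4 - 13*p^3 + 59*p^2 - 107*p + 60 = (p - 4)*(p^3 - 9*p^2 + 23*p - 15) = (p - 5)*(p - 4)*(p^2 - 4*p + 3) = (p - 5)*(p - 4)*(p - 3)*(p - 1)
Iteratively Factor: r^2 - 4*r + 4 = (r - 2)*(r - 2)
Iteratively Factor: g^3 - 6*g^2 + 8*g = (g - 2)*(g^2 - 4*g) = (g - 4)*(g - 2)*(g)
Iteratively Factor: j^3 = (j)*(j^2) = j^2*(j)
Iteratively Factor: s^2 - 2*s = (s - 2)*(s)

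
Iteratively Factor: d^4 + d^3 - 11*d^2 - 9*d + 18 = (d + 3)*(d^3 - 2*d^2 - 5*d + 6) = (d - 3)*(d + 3)*(d^2 + d - 2) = (d - 3)*(d + 2)*(d + 3)*(d - 1)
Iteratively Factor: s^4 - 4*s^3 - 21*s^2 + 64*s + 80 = (s + 1)*(s^3 - 5*s^2 - 16*s + 80) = (s - 5)*(s + 1)*(s^2 - 16) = (s - 5)*(s - 4)*(s + 1)*(s + 4)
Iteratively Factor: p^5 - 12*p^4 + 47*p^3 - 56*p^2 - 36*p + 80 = (p - 4)*(p^4 - 8*p^3 + 15*p^2 + 4*p - 20) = (p - 5)*(p - 4)*(p^3 - 3*p^2 + 4) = (p - 5)*(p - 4)*(p - 2)*(p^2 - p - 2) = (p - 5)*(p - 4)*(p - 2)*(p + 1)*(p - 2)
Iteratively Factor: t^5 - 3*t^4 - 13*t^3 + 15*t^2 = (t)*(t^4 - 3*t^3 - 13*t^2 + 15*t) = t*(t + 3)*(t^3 - 6*t^2 + 5*t) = t*(t - 5)*(t + 3)*(t^2 - t) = t*(t - 5)*(t - 1)*(t + 3)*(t)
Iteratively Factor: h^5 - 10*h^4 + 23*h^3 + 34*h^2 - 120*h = (h - 3)*(h^4 - 7*h^3 + 2*h^2 + 40*h) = (h - 3)*(h + 2)*(h^3 - 9*h^2 + 20*h) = (h - 4)*(h - 3)*(h + 2)*(h^2 - 5*h) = (h - 5)*(h - 4)*(h - 3)*(h + 2)*(h)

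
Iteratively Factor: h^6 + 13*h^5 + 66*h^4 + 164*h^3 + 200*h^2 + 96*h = (h + 2)*(h^5 + 11*h^4 + 44*h^3 + 76*h^2 + 48*h) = (h + 2)^2*(h^4 + 9*h^3 + 26*h^2 + 24*h) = (h + 2)^2*(h + 4)*(h^3 + 5*h^2 + 6*h) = (h + 2)^2*(h + 3)*(h + 4)*(h^2 + 2*h) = h*(h + 2)^2*(h + 3)*(h + 4)*(h + 2)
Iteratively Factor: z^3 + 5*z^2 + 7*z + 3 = (z + 1)*(z^2 + 4*z + 3) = (z + 1)^2*(z + 3)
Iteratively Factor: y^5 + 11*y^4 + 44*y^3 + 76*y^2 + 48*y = (y + 3)*(y^4 + 8*y^3 + 20*y^2 + 16*y) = (y + 2)*(y + 3)*(y^3 + 6*y^2 + 8*y) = (y + 2)^2*(y + 3)*(y^2 + 4*y) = (y + 2)^2*(y + 3)*(y + 4)*(y)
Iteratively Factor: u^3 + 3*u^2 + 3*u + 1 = (u + 1)*(u^2 + 2*u + 1) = (u + 1)^2*(u + 1)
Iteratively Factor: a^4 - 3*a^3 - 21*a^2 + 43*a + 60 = (a - 3)*(a^3 - 21*a - 20) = (a - 5)*(a - 3)*(a^2 + 5*a + 4) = (a - 5)*(a - 3)*(a + 4)*(a + 1)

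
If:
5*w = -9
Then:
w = -9/5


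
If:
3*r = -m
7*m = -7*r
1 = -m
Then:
No Solution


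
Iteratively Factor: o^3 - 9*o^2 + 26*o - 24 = (o - 3)*(o^2 - 6*o + 8) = (o - 4)*(o - 3)*(o - 2)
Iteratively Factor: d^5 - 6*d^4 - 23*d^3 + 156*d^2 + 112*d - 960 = (d - 4)*(d^4 - 2*d^3 - 31*d^2 + 32*d + 240) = (d - 4)*(d + 3)*(d^3 - 5*d^2 - 16*d + 80) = (d - 4)^2*(d + 3)*(d^2 - d - 20) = (d - 4)^2*(d + 3)*(d + 4)*(d - 5)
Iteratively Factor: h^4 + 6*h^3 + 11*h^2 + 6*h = (h + 2)*(h^3 + 4*h^2 + 3*h) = (h + 1)*(h + 2)*(h^2 + 3*h) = h*(h + 1)*(h + 2)*(h + 3)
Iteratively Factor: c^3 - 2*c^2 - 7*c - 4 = (c + 1)*(c^2 - 3*c - 4) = (c - 4)*(c + 1)*(c + 1)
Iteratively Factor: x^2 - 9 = (x - 3)*(x + 3)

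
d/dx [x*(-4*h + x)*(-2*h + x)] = 8*h^2 - 12*h*x + 3*x^2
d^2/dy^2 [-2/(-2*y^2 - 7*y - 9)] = 4*(-4*y^2 - 14*y + (4*y + 7)^2 - 18)/(2*y^2 + 7*y + 9)^3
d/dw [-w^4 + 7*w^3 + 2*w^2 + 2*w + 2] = -4*w^3 + 21*w^2 + 4*w + 2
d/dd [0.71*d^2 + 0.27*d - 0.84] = 1.42*d + 0.27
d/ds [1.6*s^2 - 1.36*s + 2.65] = 3.2*s - 1.36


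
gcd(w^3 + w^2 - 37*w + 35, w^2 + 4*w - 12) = 1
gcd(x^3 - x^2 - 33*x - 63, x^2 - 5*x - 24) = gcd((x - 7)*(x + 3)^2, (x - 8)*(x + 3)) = x + 3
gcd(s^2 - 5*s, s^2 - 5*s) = s^2 - 5*s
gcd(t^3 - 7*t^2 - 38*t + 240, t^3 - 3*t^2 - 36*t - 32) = t - 8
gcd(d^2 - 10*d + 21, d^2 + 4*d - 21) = d - 3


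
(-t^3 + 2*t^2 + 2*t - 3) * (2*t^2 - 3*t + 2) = -2*t^5 + 7*t^4 - 4*t^3 - 8*t^2 + 13*t - 6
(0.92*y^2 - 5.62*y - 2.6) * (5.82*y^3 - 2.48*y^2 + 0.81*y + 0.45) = 5.3544*y^5 - 34.99*y^4 - 0.449200000000001*y^3 + 2.3098*y^2 - 4.635*y - 1.17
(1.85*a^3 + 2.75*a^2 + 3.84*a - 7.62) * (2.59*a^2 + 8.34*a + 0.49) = 4.7915*a^5 + 22.5515*a^4 + 33.7871*a^3 + 13.6373*a^2 - 61.6692*a - 3.7338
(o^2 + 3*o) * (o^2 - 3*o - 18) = o^4 - 27*o^2 - 54*o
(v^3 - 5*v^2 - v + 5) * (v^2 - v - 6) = v^5 - 6*v^4 - 2*v^3 + 36*v^2 + v - 30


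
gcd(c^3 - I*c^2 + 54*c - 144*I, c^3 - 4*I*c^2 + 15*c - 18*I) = c - 6*I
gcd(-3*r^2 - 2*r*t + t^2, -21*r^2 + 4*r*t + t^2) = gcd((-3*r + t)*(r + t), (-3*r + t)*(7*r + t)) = 3*r - t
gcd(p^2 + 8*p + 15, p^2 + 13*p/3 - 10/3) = p + 5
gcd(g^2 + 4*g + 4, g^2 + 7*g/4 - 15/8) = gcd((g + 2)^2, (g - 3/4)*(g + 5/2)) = 1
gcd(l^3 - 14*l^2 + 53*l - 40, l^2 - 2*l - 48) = l - 8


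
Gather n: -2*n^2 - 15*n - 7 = -2*n^2 - 15*n - 7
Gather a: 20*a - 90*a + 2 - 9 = -70*a - 7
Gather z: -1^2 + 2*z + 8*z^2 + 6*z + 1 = 8*z^2 + 8*z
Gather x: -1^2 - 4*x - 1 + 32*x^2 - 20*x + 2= 32*x^2 - 24*x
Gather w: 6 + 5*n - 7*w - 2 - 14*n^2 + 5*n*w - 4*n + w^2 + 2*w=-14*n^2 + n + w^2 + w*(5*n - 5) + 4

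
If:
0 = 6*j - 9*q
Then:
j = 3*q/2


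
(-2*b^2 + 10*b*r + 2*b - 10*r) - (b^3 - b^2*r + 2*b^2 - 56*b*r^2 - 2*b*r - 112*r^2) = -b^3 + b^2*r - 4*b^2 + 56*b*r^2 + 12*b*r + 2*b + 112*r^2 - 10*r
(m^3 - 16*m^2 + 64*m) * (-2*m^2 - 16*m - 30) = -2*m^5 + 16*m^4 + 98*m^3 - 544*m^2 - 1920*m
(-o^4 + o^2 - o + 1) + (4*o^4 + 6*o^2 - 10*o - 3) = 3*o^4 + 7*o^2 - 11*o - 2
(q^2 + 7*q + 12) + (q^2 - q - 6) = 2*q^2 + 6*q + 6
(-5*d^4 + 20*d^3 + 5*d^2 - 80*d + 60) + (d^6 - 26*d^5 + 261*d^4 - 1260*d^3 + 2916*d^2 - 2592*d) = d^6 - 26*d^5 + 256*d^4 - 1240*d^3 + 2921*d^2 - 2672*d + 60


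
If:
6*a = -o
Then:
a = -o/6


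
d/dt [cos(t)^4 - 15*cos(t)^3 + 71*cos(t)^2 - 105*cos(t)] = (-4*cos(t)^3 + 45*cos(t)^2 - 142*cos(t) + 105)*sin(t)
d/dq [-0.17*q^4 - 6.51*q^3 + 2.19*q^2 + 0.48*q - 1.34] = -0.68*q^3 - 19.53*q^2 + 4.38*q + 0.48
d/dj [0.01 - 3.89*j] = -3.89000000000000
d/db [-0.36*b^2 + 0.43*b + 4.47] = 0.43 - 0.72*b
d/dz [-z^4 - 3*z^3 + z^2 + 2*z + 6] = -4*z^3 - 9*z^2 + 2*z + 2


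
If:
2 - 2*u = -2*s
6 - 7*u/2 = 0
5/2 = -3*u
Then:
No Solution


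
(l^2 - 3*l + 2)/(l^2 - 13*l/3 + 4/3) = 3*(l^2 - 3*l + 2)/(3*l^2 - 13*l + 4)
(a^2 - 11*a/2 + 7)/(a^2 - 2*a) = (a - 7/2)/a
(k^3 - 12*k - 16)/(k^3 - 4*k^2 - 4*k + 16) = (k + 2)/(k - 2)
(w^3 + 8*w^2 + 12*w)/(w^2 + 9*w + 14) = w*(w + 6)/(w + 7)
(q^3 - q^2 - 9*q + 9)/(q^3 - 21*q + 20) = (q^2 - 9)/(q^2 + q - 20)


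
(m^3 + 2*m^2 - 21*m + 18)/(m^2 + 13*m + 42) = (m^2 - 4*m + 3)/(m + 7)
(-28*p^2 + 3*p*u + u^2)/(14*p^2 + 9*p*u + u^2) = (-4*p + u)/(2*p + u)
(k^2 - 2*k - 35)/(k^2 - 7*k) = (k + 5)/k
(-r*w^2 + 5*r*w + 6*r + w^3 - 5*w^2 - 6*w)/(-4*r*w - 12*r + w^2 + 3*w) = (r*w^2 - 5*r*w - 6*r - w^3 + 5*w^2 + 6*w)/(4*r*w + 12*r - w^2 - 3*w)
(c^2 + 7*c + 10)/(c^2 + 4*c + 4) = (c + 5)/(c + 2)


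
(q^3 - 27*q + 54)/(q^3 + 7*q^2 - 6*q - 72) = (q - 3)/(q + 4)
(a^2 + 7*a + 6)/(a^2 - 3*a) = (a^2 + 7*a + 6)/(a*(a - 3))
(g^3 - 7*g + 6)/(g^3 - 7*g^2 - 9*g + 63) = (g^2 - 3*g + 2)/(g^2 - 10*g + 21)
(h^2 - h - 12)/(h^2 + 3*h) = (h - 4)/h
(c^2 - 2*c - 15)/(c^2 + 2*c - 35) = (c + 3)/(c + 7)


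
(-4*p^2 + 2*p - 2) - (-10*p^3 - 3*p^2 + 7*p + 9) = 10*p^3 - p^2 - 5*p - 11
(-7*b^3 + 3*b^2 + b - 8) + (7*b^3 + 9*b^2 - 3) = 12*b^2 + b - 11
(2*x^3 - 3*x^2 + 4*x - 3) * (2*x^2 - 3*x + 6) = 4*x^5 - 12*x^4 + 29*x^3 - 36*x^2 + 33*x - 18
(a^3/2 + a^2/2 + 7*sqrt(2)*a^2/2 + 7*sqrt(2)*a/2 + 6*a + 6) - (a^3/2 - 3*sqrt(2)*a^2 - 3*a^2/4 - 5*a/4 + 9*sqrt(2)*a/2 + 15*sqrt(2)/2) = 5*a^2/4 + 13*sqrt(2)*a^2/2 - sqrt(2)*a + 29*a/4 - 15*sqrt(2)/2 + 6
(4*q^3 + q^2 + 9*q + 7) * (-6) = -24*q^3 - 6*q^2 - 54*q - 42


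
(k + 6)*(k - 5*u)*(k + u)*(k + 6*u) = k^4 + 2*k^3*u + 6*k^3 - 29*k^2*u^2 + 12*k^2*u - 30*k*u^3 - 174*k*u^2 - 180*u^3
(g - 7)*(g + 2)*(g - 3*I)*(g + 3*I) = g^4 - 5*g^3 - 5*g^2 - 45*g - 126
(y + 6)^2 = y^2 + 12*y + 36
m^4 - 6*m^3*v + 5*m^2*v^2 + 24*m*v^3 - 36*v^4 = (m - 3*v)^2*(m - 2*v)*(m + 2*v)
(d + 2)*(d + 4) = d^2 + 6*d + 8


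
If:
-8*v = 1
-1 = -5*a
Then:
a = 1/5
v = -1/8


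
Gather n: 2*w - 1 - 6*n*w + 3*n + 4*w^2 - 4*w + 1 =n*(3 - 6*w) + 4*w^2 - 2*w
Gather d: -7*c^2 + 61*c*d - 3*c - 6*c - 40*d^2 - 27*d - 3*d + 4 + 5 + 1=-7*c^2 - 9*c - 40*d^2 + d*(61*c - 30) + 10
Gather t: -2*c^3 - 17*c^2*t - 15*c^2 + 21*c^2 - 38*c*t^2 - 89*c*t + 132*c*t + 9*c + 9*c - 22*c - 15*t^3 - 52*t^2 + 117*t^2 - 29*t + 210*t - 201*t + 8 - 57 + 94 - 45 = -2*c^3 + 6*c^2 - 4*c - 15*t^3 + t^2*(65 - 38*c) + t*(-17*c^2 + 43*c - 20)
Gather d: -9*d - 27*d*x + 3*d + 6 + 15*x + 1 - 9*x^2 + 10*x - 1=d*(-27*x - 6) - 9*x^2 + 25*x + 6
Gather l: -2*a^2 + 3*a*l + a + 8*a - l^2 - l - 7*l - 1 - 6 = -2*a^2 + 9*a - l^2 + l*(3*a - 8) - 7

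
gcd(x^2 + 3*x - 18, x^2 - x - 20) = 1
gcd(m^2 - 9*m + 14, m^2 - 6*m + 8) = m - 2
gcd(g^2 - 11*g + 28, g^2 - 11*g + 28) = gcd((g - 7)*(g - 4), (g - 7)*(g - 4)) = g^2 - 11*g + 28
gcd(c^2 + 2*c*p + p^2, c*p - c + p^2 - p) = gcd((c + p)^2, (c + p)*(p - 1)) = c + p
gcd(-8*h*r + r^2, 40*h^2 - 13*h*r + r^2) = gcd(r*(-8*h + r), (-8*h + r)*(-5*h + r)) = -8*h + r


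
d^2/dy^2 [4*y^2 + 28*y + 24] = 8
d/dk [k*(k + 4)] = 2*k + 4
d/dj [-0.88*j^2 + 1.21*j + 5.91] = 1.21 - 1.76*j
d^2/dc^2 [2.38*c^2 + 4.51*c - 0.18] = 4.76000000000000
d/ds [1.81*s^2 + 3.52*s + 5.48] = 3.62*s + 3.52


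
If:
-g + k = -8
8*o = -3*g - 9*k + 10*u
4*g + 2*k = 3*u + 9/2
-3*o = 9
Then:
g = -83/24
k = -275/24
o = -3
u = -55/4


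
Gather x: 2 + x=x + 2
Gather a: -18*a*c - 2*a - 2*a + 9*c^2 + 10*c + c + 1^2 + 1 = a*(-18*c - 4) + 9*c^2 + 11*c + 2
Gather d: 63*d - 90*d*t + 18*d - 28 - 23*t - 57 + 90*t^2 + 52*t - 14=d*(81 - 90*t) + 90*t^2 + 29*t - 99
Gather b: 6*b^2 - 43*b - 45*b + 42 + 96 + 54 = 6*b^2 - 88*b + 192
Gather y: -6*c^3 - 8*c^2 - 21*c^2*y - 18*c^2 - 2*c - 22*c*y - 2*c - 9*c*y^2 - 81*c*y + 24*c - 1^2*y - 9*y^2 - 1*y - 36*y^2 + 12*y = -6*c^3 - 26*c^2 + 20*c + y^2*(-9*c - 45) + y*(-21*c^2 - 103*c + 10)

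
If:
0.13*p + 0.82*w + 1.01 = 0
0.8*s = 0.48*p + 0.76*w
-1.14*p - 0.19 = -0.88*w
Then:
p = -1.00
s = -1.62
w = -1.07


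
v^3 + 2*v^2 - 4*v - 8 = (v - 2)*(v + 2)^2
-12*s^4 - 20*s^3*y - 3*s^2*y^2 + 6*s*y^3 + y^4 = (-2*s + y)*(s + y)^2*(6*s + y)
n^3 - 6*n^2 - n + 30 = (n - 5)*(n - 3)*(n + 2)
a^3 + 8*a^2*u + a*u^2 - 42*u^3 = (a - 2*u)*(a + 3*u)*(a + 7*u)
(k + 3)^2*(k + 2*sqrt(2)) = k^3 + 2*sqrt(2)*k^2 + 6*k^2 + 9*k + 12*sqrt(2)*k + 18*sqrt(2)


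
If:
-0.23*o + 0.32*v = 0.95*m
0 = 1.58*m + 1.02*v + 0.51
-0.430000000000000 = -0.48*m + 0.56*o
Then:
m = 0.01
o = -0.76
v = -0.52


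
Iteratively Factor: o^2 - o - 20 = (o - 5)*(o + 4)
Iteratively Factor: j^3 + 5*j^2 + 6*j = (j + 2)*(j^2 + 3*j) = (j + 2)*(j + 3)*(j)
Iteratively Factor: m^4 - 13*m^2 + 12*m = (m)*(m^3 - 13*m + 12) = m*(m - 3)*(m^2 + 3*m - 4) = m*(m - 3)*(m - 1)*(m + 4)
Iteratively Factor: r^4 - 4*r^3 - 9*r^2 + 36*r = (r - 3)*(r^3 - r^2 - 12*r) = (r - 4)*(r - 3)*(r^2 + 3*r) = r*(r - 4)*(r - 3)*(r + 3)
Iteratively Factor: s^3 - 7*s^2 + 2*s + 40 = (s + 2)*(s^2 - 9*s + 20) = (s - 5)*(s + 2)*(s - 4)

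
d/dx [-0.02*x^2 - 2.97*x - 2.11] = -0.04*x - 2.97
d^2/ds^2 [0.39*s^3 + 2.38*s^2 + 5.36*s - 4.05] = 2.34*s + 4.76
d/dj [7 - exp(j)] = -exp(j)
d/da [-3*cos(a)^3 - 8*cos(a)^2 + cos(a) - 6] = (9*cos(a)^2 + 16*cos(a) - 1)*sin(a)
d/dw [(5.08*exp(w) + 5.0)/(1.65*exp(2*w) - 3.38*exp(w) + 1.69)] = (-8.382*exp(2*w) - 16.5*exp(w) + 25.4852)*exp(w)/(2.7225*exp(4*w) - 11.154*exp(3*w) + 17.0014*exp(2*w) - 11.4244*exp(w) + 2.8561)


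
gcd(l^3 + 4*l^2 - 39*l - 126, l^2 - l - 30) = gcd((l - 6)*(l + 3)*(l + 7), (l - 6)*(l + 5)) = l - 6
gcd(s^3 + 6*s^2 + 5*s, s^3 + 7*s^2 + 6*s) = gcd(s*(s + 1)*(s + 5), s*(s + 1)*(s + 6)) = s^2 + s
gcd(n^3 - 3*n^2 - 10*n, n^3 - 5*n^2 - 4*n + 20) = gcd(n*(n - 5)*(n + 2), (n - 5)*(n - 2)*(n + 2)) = n^2 - 3*n - 10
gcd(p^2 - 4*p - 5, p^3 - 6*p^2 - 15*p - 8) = p + 1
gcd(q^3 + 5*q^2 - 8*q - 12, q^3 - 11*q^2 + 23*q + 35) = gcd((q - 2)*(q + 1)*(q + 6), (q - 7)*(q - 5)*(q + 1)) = q + 1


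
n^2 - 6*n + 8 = (n - 4)*(n - 2)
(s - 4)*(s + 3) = s^2 - s - 12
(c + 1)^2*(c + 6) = c^3 + 8*c^2 + 13*c + 6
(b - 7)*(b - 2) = b^2 - 9*b + 14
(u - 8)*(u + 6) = u^2 - 2*u - 48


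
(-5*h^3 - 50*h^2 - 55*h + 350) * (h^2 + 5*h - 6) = -5*h^5 - 75*h^4 - 275*h^3 + 375*h^2 + 2080*h - 2100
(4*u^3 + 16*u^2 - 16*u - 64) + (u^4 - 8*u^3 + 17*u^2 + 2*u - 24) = u^4 - 4*u^3 + 33*u^2 - 14*u - 88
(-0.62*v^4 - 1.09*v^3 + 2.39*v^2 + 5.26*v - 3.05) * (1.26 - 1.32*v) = 0.8184*v^5 + 0.6576*v^4 - 4.5282*v^3 - 3.9318*v^2 + 10.6536*v - 3.843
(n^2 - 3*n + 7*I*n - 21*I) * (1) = n^2 - 3*n + 7*I*n - 21*I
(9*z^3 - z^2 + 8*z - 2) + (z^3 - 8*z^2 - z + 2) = 10*z^3 - 9*z^2 + 7*z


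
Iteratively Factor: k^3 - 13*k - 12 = (k + 1)*(k^2 - k - 12) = (k + 1)*(k + 3)*(k - 4)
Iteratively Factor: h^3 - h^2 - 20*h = (h + 4)*(h^2 - 5*h) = h*(h + 4)*(h - 5)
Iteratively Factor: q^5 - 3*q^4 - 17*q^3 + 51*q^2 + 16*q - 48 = (q - 4)*(q^4 + q^3 - 13*q^2 - q + 12) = (q - 4)*(q - 3)*(q^3 + 4*q^2 - q - 4) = (q - 4)*(q - 3)*(q + 1)*(q^2 + 3*q - 4) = (q - 4)*(q - 3)*(q + 1)*(q + 4)*(q - 1)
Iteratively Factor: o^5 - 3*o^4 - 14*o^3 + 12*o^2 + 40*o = (o - 5)*(o^4 + 2*o^3 - 4*o^2 - 8*o) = (o - 5)*(o - 2)*(o^3 + 4*o^2 + 4*o) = o*(o - 5)*(o - 2)*(o^2 + 4*o + 4) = o*(o - 5)*(o - 2)*(o + 2)*(o + 2)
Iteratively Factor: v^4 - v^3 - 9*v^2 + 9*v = (v + 3)*(v^3 - 4*v^2 + 3*v) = (v - 3)*(v + 3)*(v^2 - v) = v*(v - 3)*(v + 3)*(v - 1)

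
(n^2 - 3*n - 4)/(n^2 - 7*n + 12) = (n + 1)/(n - 3)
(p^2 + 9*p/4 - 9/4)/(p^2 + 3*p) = (p - 3/4)/p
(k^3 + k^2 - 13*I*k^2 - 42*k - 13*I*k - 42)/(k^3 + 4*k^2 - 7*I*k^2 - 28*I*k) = (k^2 + k*(1 - 6*I) - 6*I)/(k*(k + 4))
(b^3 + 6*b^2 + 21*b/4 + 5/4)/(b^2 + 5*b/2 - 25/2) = (4*b^2 + 4*b + 1)/(2*(2*b - 5))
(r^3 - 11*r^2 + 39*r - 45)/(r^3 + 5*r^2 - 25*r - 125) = (r^2 - 6*r + 9)/(r^2 + 10*r + 25)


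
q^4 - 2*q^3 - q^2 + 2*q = q*(q - 2)*(q - 1)*(q + 1)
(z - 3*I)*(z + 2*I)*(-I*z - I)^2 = -z^4 - 2*z^3 + I*z^3 - 7*z^2 + 2*I*z^2 - 12*z + I*z - 6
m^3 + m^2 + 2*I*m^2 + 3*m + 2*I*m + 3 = (m + 1)*(m - I)*(m + 3*I)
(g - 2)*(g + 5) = g^2 + 3*g - 10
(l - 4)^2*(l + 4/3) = l^3 - 20*l^2/3 + 16*l/3 + 64/3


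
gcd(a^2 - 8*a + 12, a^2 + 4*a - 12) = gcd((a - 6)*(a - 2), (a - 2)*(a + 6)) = a - 2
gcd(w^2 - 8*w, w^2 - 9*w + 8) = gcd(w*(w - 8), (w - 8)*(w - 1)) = w - 8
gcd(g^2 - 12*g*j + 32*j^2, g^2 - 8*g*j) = g - 8*j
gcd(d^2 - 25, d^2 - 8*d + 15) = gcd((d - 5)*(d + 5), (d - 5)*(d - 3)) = d - 5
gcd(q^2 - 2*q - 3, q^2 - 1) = q + 1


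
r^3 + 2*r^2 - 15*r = r*(r - 3)*(r + 5)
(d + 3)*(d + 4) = d^2 + 7*d + 12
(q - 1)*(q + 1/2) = q^2 - q/2 - 1/2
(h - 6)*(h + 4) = h^2 - 2*h - 24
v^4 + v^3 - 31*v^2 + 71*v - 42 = (v - 3)*(v - 2)*(v - 1)*(v + 7)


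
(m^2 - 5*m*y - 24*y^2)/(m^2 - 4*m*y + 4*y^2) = (m^2 - 5*m*y - 24*y^2)/(m^2 - 4*m*y + 4*y^2)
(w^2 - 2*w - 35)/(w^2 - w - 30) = (w - 7)/(w - 6)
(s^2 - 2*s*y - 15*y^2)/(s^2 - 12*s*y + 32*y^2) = (s^2 - 2*s*y - 15*y^2)/(s^2 - 12*s*y + 32*y^2)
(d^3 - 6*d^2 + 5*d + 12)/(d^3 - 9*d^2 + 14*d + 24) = (d - 3)/(d - 6)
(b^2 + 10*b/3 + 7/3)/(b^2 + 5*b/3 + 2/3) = (3*b + 7)/(3*b + 2)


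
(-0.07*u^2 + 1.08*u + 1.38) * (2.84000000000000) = -0.1988*u^2 + 3.0672*u + 3.9192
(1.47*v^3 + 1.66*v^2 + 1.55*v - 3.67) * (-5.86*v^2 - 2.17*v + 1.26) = -8.6142*v^5 - 12.9175*v^4 - 10.833*v^3 + 20.2343*v^2 + 9.9169*v - 4.6242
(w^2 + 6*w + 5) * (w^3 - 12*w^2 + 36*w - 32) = w^5 - 6*w^4 - 31*w^3 + 124*w^2 - 12*w - 160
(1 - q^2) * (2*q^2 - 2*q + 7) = -2*q^4 + 2*q^3 - 5*q^2 - 2*q + 7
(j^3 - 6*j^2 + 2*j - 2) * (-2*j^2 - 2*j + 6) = -2*j^5 + 10*j^4 + 14*j^3 - 36*j^2 + 16*j - 12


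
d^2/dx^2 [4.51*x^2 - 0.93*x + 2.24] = 9.02000000000000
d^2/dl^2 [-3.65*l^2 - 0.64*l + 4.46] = -7.30000000000000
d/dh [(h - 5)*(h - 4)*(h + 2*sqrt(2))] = 3*h^2 - 18*h + 4*sqrt(2)*h - 18*sqrt(2) + 20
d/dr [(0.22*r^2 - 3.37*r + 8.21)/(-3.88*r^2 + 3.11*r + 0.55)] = (-12.3914*r^2 + 63.9516*r - 27.3866)/(15.0544*r^4 - 24.1336*r^3 + 5.4041*r^2 + 3.421*r + 0.3025)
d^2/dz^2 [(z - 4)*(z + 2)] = 2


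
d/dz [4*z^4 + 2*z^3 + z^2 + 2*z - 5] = 16*z^3 + 6*z^2 + 2*z + 2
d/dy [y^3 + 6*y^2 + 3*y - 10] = 3*y^2 + 12*y + 3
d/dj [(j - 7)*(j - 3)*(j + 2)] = 3*j^2 - 16*j + 1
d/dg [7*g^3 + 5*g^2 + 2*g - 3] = 21*g^2 + 10*g + 2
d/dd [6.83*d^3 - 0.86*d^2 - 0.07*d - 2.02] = 20.49*d^2 - 1.72*d - 0.07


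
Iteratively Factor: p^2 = (p)*(p)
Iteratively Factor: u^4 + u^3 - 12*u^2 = (u)*(u^3 + u^2 - 12*u) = u^2*(u^2 + u - 12) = u^2*(u + 4)*(u - 3)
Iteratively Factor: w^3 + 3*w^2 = (w)*(w^2 + 3*w) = w*(w + 3)*(w)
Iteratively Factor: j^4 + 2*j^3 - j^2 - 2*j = (j + 1)*(j^3 + j^2 - 2*j) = (j - 1)*(j + 1)*(j^2 + 2*j) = j*(j - 1)*(j + 1)*(j + 2)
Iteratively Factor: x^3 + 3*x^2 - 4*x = (x - 1)*(x^2 + 4*x) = (x - 1)*(x + 4)*(x)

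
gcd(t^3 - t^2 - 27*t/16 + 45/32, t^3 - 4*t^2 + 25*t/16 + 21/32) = t - 3/4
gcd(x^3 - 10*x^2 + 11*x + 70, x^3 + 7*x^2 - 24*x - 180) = x - 5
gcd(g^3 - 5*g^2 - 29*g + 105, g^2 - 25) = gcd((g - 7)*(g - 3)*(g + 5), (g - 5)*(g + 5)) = g + 5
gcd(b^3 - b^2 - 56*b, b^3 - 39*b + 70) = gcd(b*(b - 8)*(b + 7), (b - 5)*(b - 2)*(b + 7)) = b + 7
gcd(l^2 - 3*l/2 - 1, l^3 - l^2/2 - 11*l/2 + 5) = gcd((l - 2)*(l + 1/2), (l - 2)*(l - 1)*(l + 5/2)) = l - 2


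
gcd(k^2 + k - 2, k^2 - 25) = 1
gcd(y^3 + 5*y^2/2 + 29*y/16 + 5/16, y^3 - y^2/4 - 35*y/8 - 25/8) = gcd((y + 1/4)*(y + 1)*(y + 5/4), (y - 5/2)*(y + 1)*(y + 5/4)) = y^2 + 9*y/4 + 5/4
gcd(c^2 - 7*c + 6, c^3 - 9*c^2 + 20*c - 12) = c^2 - 7*c + 6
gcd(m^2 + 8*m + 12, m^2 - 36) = m + 6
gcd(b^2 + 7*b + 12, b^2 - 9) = b + 3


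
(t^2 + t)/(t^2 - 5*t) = (t + 1)/(t - 5)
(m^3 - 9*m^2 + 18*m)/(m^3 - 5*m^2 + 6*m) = (m - 6)/(m - 2)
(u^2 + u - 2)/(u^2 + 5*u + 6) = (u - 1)/(u + 3)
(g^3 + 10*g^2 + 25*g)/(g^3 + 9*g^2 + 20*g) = (g + 5)/(g + 4)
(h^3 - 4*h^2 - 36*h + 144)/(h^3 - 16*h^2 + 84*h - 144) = (h + 6)/(h - 6)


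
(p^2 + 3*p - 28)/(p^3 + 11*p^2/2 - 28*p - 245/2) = 2*(p - 4)/(2*p^2 - 3*p - 35)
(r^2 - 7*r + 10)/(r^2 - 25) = (r - 2)/(r + 5)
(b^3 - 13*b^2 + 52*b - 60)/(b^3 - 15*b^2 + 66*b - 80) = (b - 6)/(b - 8)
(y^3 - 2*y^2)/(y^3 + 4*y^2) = (y - 2)/(y + 4)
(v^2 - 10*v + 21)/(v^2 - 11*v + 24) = (v - 7)/(v - 8)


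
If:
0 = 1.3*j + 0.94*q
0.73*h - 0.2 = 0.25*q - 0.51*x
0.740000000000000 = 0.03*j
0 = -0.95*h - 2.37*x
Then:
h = -15.85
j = 24.67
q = -34.11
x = 6.35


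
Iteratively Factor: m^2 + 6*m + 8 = (m + 2)*(m + 4)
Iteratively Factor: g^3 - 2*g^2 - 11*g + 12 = (g + 3)*(g^2 - 5*g + 4) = (g - 1)*(g + 3)*(g - 4)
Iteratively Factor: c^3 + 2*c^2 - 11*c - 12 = (c - 3)*(c^2 + 5*c + 4) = (c - 3)*(c + 1)*(c + 4)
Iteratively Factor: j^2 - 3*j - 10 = (j + 2)*(j - 5)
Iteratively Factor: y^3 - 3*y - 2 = (y + 1)*(y^2 - y - 2) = (y - 2)*(y + 1)*(y + 1)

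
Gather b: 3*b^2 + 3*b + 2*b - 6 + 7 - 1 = 3*b^2 + 5*b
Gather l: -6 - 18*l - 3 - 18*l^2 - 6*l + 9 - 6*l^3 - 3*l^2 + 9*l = -6*l^3 - 21*l^2 - 15*l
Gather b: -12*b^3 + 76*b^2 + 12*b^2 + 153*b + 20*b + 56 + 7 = -12*b^3 + 88*b^2 + 173*b + 63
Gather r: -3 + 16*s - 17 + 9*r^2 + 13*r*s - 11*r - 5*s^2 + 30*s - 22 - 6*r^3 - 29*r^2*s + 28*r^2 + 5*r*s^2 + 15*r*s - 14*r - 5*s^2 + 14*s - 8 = -6*r^3 + r^2*(37 - 29*s) + r*(5*s^2 + 28*s - 25) - 10*s^2 + 60*s - 50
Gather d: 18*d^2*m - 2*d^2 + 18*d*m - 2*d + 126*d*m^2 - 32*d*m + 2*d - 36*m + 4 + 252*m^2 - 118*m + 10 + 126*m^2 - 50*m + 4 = d^2*(18*m - 2) + d*(126*m^2 - 14*m) + 378*m^2 - 204*m + 18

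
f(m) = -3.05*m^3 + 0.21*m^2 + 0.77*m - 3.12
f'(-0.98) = -8.43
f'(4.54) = -185.92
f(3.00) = -81.27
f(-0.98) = -0.80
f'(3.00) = -80.32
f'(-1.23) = -13.59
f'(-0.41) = -0.94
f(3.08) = -87.87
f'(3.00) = -80.32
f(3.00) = -81.27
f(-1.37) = 4.06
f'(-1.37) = -16.98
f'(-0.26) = 0.04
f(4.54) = -280.70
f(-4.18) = 220.09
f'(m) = -9.15*m^2 + 0.42*m + 0.77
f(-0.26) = -3.25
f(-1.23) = 1.93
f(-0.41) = -3.19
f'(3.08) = -84.74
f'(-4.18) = -160.86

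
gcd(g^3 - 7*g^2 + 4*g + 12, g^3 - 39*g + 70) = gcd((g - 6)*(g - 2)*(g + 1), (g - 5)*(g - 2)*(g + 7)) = g - 2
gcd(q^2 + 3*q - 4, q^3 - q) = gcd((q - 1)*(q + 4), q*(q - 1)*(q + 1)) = q - 1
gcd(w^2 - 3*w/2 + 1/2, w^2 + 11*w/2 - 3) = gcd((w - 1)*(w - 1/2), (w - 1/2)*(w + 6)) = w - 1/2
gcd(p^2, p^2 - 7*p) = p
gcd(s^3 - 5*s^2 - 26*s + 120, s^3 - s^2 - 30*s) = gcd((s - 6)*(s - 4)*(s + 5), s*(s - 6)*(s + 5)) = s^2 - s - 30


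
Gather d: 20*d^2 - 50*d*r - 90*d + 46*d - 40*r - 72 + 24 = 20*d^2 + d*(-50*r - 44) - 40*r - 48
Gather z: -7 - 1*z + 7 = -z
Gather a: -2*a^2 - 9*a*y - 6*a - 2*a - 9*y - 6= -2*a^2 + a*(-9*y - 8) - 9*y - 6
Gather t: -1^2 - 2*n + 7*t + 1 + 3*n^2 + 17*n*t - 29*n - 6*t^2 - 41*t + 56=3*n^2 - 31*n - 6*t^2 + t*(17*n - 34) + 56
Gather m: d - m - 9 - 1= d - m - 10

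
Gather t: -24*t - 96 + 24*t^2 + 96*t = 24*t^2 + 72*t - 96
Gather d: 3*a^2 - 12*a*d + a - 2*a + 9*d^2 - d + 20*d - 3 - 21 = 3*a^2 - a + 9*d^2 + d*(19 - 12*a) - 24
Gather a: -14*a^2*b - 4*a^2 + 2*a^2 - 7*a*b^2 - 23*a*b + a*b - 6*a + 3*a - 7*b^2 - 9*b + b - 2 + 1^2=a^2*(-14*b - 2) + a*(-7*b^2 - 22*b - 3) - 7*b^2 - 8*b - 1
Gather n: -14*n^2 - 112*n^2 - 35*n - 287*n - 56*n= -126*n^2 - 378*n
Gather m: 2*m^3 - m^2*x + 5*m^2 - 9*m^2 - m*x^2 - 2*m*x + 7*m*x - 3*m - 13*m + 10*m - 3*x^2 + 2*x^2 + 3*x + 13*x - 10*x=2*m^3 + m^2*(-x - 4) + m*(-x^2 + 5*x - 6) - x^2 + 6*x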